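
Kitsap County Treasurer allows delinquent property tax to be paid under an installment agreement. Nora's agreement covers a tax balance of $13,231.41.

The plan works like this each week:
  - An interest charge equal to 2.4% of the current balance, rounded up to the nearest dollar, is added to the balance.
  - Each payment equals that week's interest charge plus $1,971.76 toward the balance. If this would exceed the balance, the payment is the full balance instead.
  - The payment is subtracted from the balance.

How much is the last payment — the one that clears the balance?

$1,434.85

Week 1: opening $13,231.41; interest $318.00 → $13,549.41; payment $2,289.76; balance $11,259.65
Week 2: opening $11,259.65; interest $271.00 → $11,530.65; payment $2,242.76; balance $9,287.89
Week 3: opening $9,287.89; interest $223.00 → $9,510.89; payment $2,194.76; balance $7,316.13
Week 4: opening $7,316.13; interest $176.00 → $7,492.13; payment $2,147.76; balance $5,344.37
Week 5: opening $5,344.37; interest $129.00 → $5,473.37; payment $2,100.76; balance $3,372.61
Week 6: opening $3,372.61; interest $81.00 → $3,453.61; payment $2,052.76; balance $1,400.85
Week 7: opening $1,400.85; interest $34.00 → $1,434.85; payment $1,434.85; balance $0.00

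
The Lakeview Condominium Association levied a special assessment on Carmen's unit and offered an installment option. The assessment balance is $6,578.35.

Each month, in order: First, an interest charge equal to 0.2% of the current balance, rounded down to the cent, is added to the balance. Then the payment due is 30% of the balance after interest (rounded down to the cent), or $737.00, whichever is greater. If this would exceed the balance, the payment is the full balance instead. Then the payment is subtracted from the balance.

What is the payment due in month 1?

# | Opening | Interest | Payment | End bal
1 | $6,578.35 | $13.15 | $1,977.45 | $4,614.05

$1,977.45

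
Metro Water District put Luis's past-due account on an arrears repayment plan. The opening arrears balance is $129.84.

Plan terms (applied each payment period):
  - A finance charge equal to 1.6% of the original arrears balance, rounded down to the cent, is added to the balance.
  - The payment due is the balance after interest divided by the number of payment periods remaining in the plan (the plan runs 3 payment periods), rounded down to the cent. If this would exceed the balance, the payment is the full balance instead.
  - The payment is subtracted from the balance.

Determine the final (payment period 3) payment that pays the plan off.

$47.08

Payment period 1: $129.84 +$2.07 interest = $131.91; pay $43.97 → $87.94
Payment period 2: $87.94 +$2.07 interest = $90.01; pay $45.00 → $45.01
Payment period 3: $45.01 +$2.07 interest = $47.08; pay $47.08 → $0.00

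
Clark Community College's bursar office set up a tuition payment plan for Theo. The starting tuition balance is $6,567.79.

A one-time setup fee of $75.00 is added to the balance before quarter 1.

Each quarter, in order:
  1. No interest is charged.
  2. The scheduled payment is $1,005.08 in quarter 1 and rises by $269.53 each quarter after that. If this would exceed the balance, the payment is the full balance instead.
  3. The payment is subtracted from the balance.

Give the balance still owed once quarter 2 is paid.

$4,363.10

Quarter 1: opening $6,642.79; payment $1,005.08; balance $5,637.71
Quarter 2: opening $5,637.71; payment $1,274.61; balance $4,363.10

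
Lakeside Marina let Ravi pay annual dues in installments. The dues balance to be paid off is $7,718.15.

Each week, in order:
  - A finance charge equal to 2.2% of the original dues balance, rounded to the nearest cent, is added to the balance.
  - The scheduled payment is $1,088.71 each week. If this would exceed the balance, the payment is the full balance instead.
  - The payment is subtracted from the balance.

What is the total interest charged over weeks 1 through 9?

$1,528.20

Week 1: opening $7,718.15; interest $169.80 → $7,887.95; payment $1,088.71; balance $6,799.24
Week 2: opening $6,799.24; interest $169.80 → $6,969.04; payment $1,088.71; balance $5,880.33
Week 3: opening $5,880.33; interest $169.80 → $6,050.13; payment $1,088.71; balance $4,961.42
Week 4: opening $4,961.42; interest $169.80 → $5,131.22; payment $1,088.71; balance $4,042.51
Week 5: opening $4,042.51; interest $169.80 → $4,212.31; payment $1,088.71; balance $3,123.60
Week 6: opening $3,123.60; interest $169.80 → $3,293.40; payment $1,088.71; balance $2,204.69
Week 7: opening $2,204.69; interest $169.80 → $2,374.49; payment $1,088.71; balance $1,285.78
Week 8: opening $1,285.78; interest $169.80 → $1,455.58; payment $1,088.71; balance $366.87
Week 9: opening $366.87; interest $169.80 → $536.67; payment $536.67; balance $0.00
Total interest: $169.80 + $169.80 + $169.80 + $169.80 + $169.80 + $169.80 + $169.80 + $169.80 + $169.80 = $1,528.20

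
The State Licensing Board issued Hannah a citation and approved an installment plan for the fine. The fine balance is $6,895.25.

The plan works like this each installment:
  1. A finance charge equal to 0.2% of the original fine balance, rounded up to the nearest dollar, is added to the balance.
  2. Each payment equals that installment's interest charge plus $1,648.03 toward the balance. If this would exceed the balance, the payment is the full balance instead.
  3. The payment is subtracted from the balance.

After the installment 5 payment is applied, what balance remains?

$0.00

Installment 1: opening $6,895.25; interest $14.00 → $6,909.25; payment $1,662.03; balance $5,247.22
Installment 2: opening $5,247.22; interest $14.00 → $5,261.22; payment $1,662.03; balance $3,599.19
Installment 3: opening $3,599.19; interest $14.00 → $3,613.19; payment $1,662.03; balance $1,951.16
Installment 4: opening $1,951.16; interest $14.00 → $1,965.16; payment $1,662.03; balance $303.13
Installment 5: opening $303.13; interest $14.00 → $317.13; payment $317.13; balance $0.00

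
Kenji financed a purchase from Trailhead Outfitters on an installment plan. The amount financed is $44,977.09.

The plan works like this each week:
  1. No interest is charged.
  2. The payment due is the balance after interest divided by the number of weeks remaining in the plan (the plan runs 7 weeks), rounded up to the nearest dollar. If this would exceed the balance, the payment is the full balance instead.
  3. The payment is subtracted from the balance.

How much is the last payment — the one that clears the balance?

$6,424.09

Week 1: $44,977.09 − $6,426.00 → $38,551.09
Week 2: $38,551.09 − $6,426.00 → $32,125.09
Week 3: $32,125.09 − $6,426.00 → $25,699.09
Week 4: $25,699.09 − $6,425.00 → $19,274.09
Week 5: $19,274.09 − $6,425.00 → $12,849.09
Week 6: $12,849.09 − $6,425.00 → $6,424.09
Week 7: $6,424.09 − $6,424.09 → $0.00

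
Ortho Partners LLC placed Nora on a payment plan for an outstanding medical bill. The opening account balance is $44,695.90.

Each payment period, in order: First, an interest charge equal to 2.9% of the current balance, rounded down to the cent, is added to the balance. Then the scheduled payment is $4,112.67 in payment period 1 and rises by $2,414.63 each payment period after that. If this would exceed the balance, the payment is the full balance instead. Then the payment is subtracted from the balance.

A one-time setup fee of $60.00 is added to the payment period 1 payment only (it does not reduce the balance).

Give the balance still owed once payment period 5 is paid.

Payment period 1: opening $44,695.90; interest $1,296.18 → $45,992.08; payment $4,112.67 (+ $60.00 fee); balance $41,879.41
Payment period 2: opening $41,879.41; interest $1,214.50 → $43,093.91; payment $6,527.30; balance $36,566.61
Payment period 3: opening $36,566.61; interest $1,060.43 → $37,627.04; payment $8,941.93; balance $28,685.11
Payment period 4: opening $28,685.11; interest $831.86 → $29,516.97; payment $11,356.56; balance $18,160.41
Payment period 5: opening $18,160.41; interest $526.65 → $18,687.06; payment $13,771.19; balance $4,915.87

$4,915.87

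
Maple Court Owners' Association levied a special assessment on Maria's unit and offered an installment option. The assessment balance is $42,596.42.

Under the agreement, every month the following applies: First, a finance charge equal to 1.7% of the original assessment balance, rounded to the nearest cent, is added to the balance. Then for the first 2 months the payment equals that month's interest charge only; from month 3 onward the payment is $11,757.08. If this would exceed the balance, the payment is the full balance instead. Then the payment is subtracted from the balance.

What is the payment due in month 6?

Month 1: opening $42,596.42; interest $724.14 → $43,320.56; payment $724.14; balance $42,596.42
Month 2: opening $42,596.42; interest $724.14 → $43,320.56; payment $724.14; balance $42,596.42
Month 3: opening $42,596.42; interest $724.14 → $43,320.56; payment $11,757.08; balance $31,563.48
Month 4: opening $31,563.48; interest $724.14 → $32,287.62; payment $11,757.08; balance $20,530.54
Month 5: opening $20,530.54; interest $724.14 → $21,254.68; payment $11,757.08; balance $9,497.60
Month 6: opening $9,497.60; interest $724.14 → $10,221.74; payment $10,221.74; balance $0.00

$10,221.74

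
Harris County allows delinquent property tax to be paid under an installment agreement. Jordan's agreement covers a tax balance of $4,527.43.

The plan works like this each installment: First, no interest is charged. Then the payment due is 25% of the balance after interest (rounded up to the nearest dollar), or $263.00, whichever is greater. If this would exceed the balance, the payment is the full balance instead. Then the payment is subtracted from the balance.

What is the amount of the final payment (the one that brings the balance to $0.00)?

$15.43

Installment 1: $4,527.43 − $1,132.00 → $3,395.43
Installment 2: $3,395.43 − $849.00 → $2,546.43
Installment 3: $2,546.43 − $637.00 → $1,909.43
Installment 4: $1,909.43 − $478.00 → $1,431.43
Installment 5: $1,431.43 − $358.00 → $1,073.43
Installment 6: $1,073.43 − $269.00 → $804.43
Installment 7: $804.43 − $263.00 → $541.43
Installment 8: $541.43 − $263.00 → $278.43
Installment 9: $278.43 − $263.00 → $15.43
Installment 10: $15.43 − $15.43 → $0.00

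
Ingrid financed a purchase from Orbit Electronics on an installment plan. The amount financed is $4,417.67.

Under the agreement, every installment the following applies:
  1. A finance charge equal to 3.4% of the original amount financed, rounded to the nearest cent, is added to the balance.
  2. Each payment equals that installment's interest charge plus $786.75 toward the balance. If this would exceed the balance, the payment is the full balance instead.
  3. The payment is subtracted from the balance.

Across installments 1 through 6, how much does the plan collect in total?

Installment 1: $4,417.67 +$150.20 interest = $4,567.87; pay $936.95 → $3,630.92
Installment 2: $3,630.92 +$150.20 interest = $3,781.12; pay $936.95 → $2,844.17
Installment 3: $2,844.17 +$150.20 interest = $2,994.37; pay $936.95 → $2,057.42
Installment 4: $2,057.42 +$150.20 interest = $2,207.62; pay $936.95 → $1,270.67
Installment 5: $1,270.67 +$150.20 interest = $1,420.87; pay $936.95 → $483.92
Installment 6: $483.92 +$150.20 interest = $634.12; pay $634.12 → $0.00
Total paid: $5,318.87

$5,318.87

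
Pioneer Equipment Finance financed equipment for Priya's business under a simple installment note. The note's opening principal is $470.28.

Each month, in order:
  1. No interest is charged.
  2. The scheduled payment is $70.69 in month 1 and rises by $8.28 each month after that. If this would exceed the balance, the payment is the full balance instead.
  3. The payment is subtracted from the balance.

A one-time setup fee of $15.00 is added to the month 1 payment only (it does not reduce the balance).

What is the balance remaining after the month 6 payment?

Month 1: opening $470.28; payment $70.69 (+ $15.00 fee); balance $399.59
Month 2: opening $399.59; payment $78.97; balance $320.62
Month 3: opening $320.62; payment $87.25; balance $233.37
Month 4: opening $233.37; payment $95.53; balance $137.84
Month 5: opening $137.84; payment $103.81; balance $34.03
Month 6: opening $34.03; payment $34.03; balance $0.00

$0.00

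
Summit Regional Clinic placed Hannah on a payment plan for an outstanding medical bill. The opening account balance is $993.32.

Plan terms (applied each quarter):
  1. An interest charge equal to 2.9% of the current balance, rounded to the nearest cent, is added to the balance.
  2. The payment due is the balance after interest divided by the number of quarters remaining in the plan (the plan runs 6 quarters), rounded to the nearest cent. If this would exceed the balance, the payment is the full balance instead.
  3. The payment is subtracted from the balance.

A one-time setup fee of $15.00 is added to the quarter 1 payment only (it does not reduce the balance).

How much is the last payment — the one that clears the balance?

Quarter 1: $993.32 +$28.81 interest = $1,022.13; pay $170.36 (+ $15.00 fee) → $851.77
Quarter 2: $851.77 +$24.70 interest = $876.47; pay $175.29 → $701.18
Quarter 3: $701.18 +$20.33 interest = $721.51; pay $180.38 → $541.13
Quarter 4: $541.13 +$15.69 interest = $556.82; pay $185.61 → $371.21
Quarter 5: $371.21 +$10.77 interest = $381.98; pay $190.99 → $190.99
Quarter 6: $190.99 +$5.54 interest = $196.53; pay $196.53 → $0.00

$196.53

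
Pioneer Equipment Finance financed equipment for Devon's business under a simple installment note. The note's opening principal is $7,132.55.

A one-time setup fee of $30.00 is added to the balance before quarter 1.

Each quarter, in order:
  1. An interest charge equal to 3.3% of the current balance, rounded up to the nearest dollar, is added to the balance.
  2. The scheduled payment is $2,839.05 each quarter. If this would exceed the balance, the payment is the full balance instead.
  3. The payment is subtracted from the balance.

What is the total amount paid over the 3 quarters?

Quarter 1: opening $7,162.55; interest $237.00 → $7,399.55; payment $2,839.05; balance $4,560.50
Quarter 2: opening $4,560.50; interest $151.00 → $4,711.50; payment $2,839.05; balance $1,872.45
Quarter 3: opening $1,872.45; interest $62.00 → $1,934.45; payment $1,934.45; balance $0.00
Total paid: $7,612.55

$7,612.55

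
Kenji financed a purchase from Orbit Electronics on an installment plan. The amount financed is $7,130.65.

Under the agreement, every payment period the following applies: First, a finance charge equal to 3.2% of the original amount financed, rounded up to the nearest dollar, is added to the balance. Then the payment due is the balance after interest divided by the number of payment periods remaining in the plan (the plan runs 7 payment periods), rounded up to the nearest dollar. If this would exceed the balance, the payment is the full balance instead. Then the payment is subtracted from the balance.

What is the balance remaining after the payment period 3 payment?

$4,539.65

Payment period 1: opening $7,130.65; interest $229.00 → $7,359.65; payment $1,052.00; balance $6,307.65
Payment period 2: opening $6,307.65; interest $229.00 → $6,536.65; payment $1,090.00; balance $5,446.65
Payment period 3: opening $5,446.65; interest $229.00 → $5,675.65; payment $1,136.00; balance $4,539.65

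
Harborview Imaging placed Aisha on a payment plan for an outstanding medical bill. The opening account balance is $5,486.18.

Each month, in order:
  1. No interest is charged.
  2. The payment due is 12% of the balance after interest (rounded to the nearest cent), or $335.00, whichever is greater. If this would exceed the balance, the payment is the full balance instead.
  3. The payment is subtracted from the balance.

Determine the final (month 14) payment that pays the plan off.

$202.81

Month 1: opening $5,486.18; payment $658.34; balance $4,827.84
Month 2: opening $4,827.84; payment $579.34; balance $4,248.50
Month 3: opening $4,248.50; payment $509.82; balance $3,738.68
Month 4: opening $3,738.68; payment $448.64; balance $3,290.04
Month 5: opening $3,290.04; payment $394.80; balance $2,895.24
Month 6: opening $2,895.24; payment $347.43; balance $2,547.81
Month 7: opening $2,547.81; payment $335.00; balance $2,212.81
Month 8: opening $2,212.81; payment $335.00; balance $1,877.81
Month 9: opening $1,877.81; payment $335.00; balance $1,542.81
Month 10: opening $1,542.81; payment $335.00; balance $1,207.81
Month 11: opening $1,207.81; payment $335.00; balance $872.81
Month 12: opening $872.81; payment $335.00; balance $537.81
Month 13: opening $537.81; payment $335.00; balance $202.81
Month 14: opening $202.81; payment $202.81; balance $0.00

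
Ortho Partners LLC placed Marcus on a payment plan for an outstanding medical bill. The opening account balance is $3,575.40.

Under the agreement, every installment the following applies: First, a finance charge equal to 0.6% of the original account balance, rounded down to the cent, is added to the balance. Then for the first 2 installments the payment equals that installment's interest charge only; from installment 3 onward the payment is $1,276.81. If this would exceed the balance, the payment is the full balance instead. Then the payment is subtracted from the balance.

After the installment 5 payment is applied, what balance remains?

Installment 1: opening $3,575.40; interest $21.45 → $3,596.85; payment $21.45; balance $3,575.40
Installment 2: opening $3,575.40; interest $21.45 → $3,596.85; payment $21.45; balance $3,575.40
Installment 3: opening $3,575.40; interest $21.45 → $3,596.85; payment $1,276.81; balance $2,320.04
Installment 4: opening $2,320.04; interest $21.45 → $2,341.49; payment $1,276.81; balance $1,064.68
Installment 5: opening $1,064.68; interest $21.45 → $1,086.13; payment $1,086.13; balance $0.00

$0.00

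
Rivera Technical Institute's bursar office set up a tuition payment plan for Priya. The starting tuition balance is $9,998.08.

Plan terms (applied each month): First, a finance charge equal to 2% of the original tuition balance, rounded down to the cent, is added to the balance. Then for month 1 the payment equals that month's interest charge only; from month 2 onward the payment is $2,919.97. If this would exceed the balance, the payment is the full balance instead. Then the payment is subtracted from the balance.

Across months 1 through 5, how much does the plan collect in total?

$10,997.88

Month 1: $9,998.08 +$199.96 interest = $10,198.04; pay $199.96 → $9,998.08
Month 2: $9,998.08 +$199.96 interest = $10,198.04; pay $2,919.97 → $7,278.07
Month 3: $7,278.07 +$199.96 interest = $7,478.03; pay $2,919.97 → $4,558.06
Month 4: $4,558.06 +$199.96 interest = $4,758.02; pay $2,919.97 → $1,838.05
Month 5: $1,838.05 +$199.96 interest = $2,038.01; pay $2,038.01 → $0.00
Total paid: $10,997.88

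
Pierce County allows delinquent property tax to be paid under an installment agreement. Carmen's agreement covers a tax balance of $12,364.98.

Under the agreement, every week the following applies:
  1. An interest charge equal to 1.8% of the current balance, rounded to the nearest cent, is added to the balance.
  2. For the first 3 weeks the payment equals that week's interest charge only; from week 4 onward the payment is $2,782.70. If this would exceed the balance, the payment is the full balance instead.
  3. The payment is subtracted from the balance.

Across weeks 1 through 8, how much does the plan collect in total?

$13,676.35

Week 1: $12,364.98 +$222.57 interest = $12,587.55; pay $222.57 → $12,364.98
Week 2: $12,364.98 +$222.57 interest = $12,587.55; pay $222.57 → $12,364.98
Week 3: $12,364.98 +$222.57 interest = $12,587.55; pay $222.57 → $12,364.98
Week 4: $12,364.98 +$222.57 interest = $12,587.55; pay $2,782.70 → $9,804.85
Week 5: $9,804.85 +$176.49 interest = $9,981.34; pay $2,782.70 → $7,198.64
Week 6: $7,198.64 +$129.58 interest = $7,328.22; pay $2,782.70 → $4,545.52
Week 7: $4,545.52 +$81.82 interest = $4,627.34; pay $2,782.70 → $1,844.64
Week 8: $1,844.64 +$33.20 interest = $1,877.84; pay $1,877.84 → $0.00
Total paid: $13,676.35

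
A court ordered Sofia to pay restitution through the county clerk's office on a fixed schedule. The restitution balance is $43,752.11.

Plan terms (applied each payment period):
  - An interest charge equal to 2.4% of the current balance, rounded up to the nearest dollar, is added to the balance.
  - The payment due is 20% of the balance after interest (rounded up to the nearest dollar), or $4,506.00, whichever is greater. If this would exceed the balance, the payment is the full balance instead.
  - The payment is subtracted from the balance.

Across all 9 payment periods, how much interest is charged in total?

$4,571.00

Payment period 1: $43,752.11 +$1,051.00 interest = $44,803.11; pay $8,961.00 → $35,842.11
Payment period 2: $35,842.11 +$861.00 interest = $36,703.11; pay $7,341.00 → $29,362.11
Payment period 3: $29,362.11 +$705.00 interest = $30,067.11; pay $6,014.00 → $24,053.11
Payment period 4: $24,053.11 +$578.00 interest = $24,631.11; pay $4,927.00 → $19,704.11
Payment period 5: $19,704.11 +$473.00 interest = $20,177.11; pay $4,506.00 → $15,671.11
Payment period 6: $15,671.11 +$377.00 interest = $16,048.11; pay $4,506.00 → $11,542.11
Payment period 7: $11,542.11 +$278.00 interest = $11,820.11; pay $4,506.00 → $7,314.11
Payment period 8: $7,314.11 +$176.00 interest = $7,490.11; pay $4,506.00 → $2,984.11
Payment period 9: $2,984.11 +$72.00 interest = $3,056.11; pay $3,056.11 → $0.00
Total interest: $1,051.00 + $861.00 + $705.00 + $578.00 + $473.00 + $377.00 + $278.00 + $176.00 + $72.00 = $4,571.00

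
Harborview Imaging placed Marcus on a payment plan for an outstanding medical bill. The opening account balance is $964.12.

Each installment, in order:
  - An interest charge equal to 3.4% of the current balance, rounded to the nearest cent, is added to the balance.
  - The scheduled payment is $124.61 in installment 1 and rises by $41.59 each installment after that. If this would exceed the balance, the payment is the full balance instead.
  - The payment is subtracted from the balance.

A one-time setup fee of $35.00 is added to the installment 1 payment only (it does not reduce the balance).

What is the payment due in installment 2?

Installment 1: $964.12 +$32.78 interest = $996.90; pay $124.61 (+ $35.00 fee) → $872.29
Installment 2: $872.29 +$29.66 interest = $901.95; pay $166.20 → $735.75

$166.20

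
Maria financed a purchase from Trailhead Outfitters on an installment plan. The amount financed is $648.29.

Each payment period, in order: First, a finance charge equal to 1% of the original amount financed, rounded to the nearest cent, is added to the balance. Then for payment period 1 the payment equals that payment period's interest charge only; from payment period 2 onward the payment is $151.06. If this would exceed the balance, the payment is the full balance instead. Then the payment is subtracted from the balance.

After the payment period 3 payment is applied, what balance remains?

$359.13

Payment period 1: opening $648.29; interest $6.48 → $654.77; payment $6.48; balance $648.29
Payment period 2: opening $648.29; interest $6.48 → $654.77; payment $151.06; balance $503.71
Payment period 3: opening $503.71; interest $6.48 → $510.19; payment $151.06; balance $359.13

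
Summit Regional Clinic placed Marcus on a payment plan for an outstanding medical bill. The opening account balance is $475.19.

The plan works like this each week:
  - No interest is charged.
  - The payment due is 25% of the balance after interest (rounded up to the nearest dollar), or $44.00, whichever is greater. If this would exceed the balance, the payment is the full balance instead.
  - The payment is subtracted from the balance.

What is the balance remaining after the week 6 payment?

Week 1: opening $475.19; payment $119.00; balance $356.19
Week 2: opening $356.19; payment $90.00; balance $266.19
Week 3: opening $266.19; payment $67.00; balance $199.19
Week 4: opening $199.19; payment $50.00; balance $149.19
Week 5: opening $149.19; payment $44.00; balance $105.19
Week 6: opening $105.19; payment $44.00; balance $61.19

$61.19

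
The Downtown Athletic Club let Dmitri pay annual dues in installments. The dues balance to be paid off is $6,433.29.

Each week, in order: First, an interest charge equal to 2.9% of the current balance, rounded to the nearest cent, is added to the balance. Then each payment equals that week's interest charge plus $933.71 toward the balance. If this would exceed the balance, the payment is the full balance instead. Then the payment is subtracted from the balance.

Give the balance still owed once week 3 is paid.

Week 1: opening $6,433.29; interest $186.57 → $6,619.86; payment $1,120.28; balance $5,499.58
Week 2: opening $5,499.58; interest $159.49 → $5,659.07; payment $1,093.20; balance $4,565.87
Week 3: opening $4,565.87; interest $132.41 → $4,698.28; payment $1,066.12; balance $3,632.16

$3,632.16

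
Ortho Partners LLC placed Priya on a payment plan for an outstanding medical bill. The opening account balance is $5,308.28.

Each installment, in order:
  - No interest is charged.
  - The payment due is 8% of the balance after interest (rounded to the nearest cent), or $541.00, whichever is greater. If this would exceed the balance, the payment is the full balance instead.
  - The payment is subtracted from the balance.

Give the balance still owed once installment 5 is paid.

$2,603.28

Installment 1: opening $5,308.28; payment $541.00; balance $4,767.28
Installment 2: opening $4,767.28; payment $541.00; balance $4,226.28
Installment 3: opening $4,226.28; payment $541.00; balance $3,685.28
Installment 4: opening $3,685.28; payment $541.00; balance $3,144.28
Installment 5: opening $3,144.28; payment $541.00; balance $2,603.28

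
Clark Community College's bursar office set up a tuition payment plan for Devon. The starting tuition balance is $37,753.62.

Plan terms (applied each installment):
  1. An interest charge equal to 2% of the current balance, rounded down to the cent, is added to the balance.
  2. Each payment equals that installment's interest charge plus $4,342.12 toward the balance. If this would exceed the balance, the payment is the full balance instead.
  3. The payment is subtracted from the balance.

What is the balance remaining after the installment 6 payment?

$11,700.90

# | Opening | Interest | Payment | End bal
1 | $37,753.62 | $755.07 | $5,097.19 | $33,411.50
2 | $33,411.50 | $668.23 | $5,010.35 | $29,069.38
3 | $29,069.38 | $581.38 | $4,923.50 | $24,727.26
4 | $24,727.26 | $494.54 | $4,836.66 | $20,385.14
5 | $20,385.14 | $407.70 | $4,749.82 | $16,043.02
6 | $16,043.02 | $320.86 | $4,662.98 | $11,700.90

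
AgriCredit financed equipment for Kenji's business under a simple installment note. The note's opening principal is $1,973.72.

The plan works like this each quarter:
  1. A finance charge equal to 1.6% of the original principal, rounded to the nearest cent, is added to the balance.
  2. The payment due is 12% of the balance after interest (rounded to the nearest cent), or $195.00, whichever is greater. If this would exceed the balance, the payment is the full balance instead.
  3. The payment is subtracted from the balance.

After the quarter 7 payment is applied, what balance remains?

# | Opening | Interest | Payment | End bal
1 | $1,973.72 | $31.58 | $240.64 | $1,764.66
2 | $1,764.66 | $31.58 | $215.55 | $1,580.69
3 | $1,580.69 | $31.58 | $195.00 | $1,417.27
4 | $1,417.27 | $31.58 | $195.00 | $1,253.85
5 | $1,253.85 | $31.58 | $195.00 | $1,090.43
6 | $1,090.43 | $31.58 | $195.00 | $927.01
7 | $927.01 | $31.58 | $195.00 | $763.59

$763.59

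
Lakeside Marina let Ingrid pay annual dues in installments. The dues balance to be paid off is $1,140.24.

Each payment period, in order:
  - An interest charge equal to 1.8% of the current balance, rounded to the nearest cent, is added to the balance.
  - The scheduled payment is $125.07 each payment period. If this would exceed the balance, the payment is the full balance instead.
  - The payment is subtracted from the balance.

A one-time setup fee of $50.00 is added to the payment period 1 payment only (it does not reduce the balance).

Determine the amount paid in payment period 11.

Payment period 1: opening $1,140.24; interest $20.52 → $1,160.76; payment $125.07 (+ $50.00 fee); balance $1,035.69
Payment period 2: opening $1,035.69; interest $18.64 → $1,054.33; payment $125.07; balance $929.26
Payment period 3: opening $929.26; interest $16.73 → $945.99; payment $125.07; balance $820.92
Payment period 4: opening $820.92; interest $14.78 → $835.70; payment $125.07; balance $710.63
Payment period 5: opening $710.63; interest $12.79 → $723.42; payment $125.07; balance $598.35
Payment period 6: opening $598.35; interest $10.77 → $609.12; payment $125.07; balance $484.05
Payment period 7: opening $484.05; interest $8.71 → $492.76; payment $125.07; balance $367.69
Payment period 8: opening $367.69; interest $6.62 → $374.31; payment $125.07; balance $249.24
Payment period 9: opening $249.24; interest $4.49 → $253.73; payment $125.07; balance $128.66
Payment period 10: opening $128.66; interest $2.32 → $130.98; payment $125.07; balance $5.91
Payment period 11: opening $5.91; interest $0.11 → $6.02; payment $6.02; balance $0.00

$6.02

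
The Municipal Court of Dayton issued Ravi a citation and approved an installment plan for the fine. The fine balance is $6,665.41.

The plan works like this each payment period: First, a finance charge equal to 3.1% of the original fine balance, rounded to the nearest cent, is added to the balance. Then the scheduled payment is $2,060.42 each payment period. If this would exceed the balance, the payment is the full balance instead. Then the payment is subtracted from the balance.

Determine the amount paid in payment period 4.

Payment period 1: $6,665.41 +$206.63 interest = $6,872.04; pay $2,060.42 → $4,811.62
Payment period 2: $4,811.62 +$206.63 interest = $5,018.25; pay $2,060.42 → $2,957.83
Payment period 3: $2,957.83 +$206.63 interest = $3,164.46; pay $2,060.42 → $1,104.04
Payment period 4: $1,104.04 +$206.63 interest = $1,310.67; pay $1,310.67 → $0.00

$1,310.67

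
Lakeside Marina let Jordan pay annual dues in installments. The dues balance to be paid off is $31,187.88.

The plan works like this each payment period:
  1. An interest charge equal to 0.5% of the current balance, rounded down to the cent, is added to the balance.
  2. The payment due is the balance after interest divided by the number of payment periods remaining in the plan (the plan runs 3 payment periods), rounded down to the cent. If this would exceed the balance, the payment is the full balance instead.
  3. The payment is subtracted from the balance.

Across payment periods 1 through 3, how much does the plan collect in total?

$31,500.78

Payment period 1: opening $31,187.88; interest $155.93 → $31,343.81; payment $10,447.93; balance $20,895.88
Payment period 2: opening $20,895.88; interest $104.47 → $21,000.35; payment $10,500.17; balance $10,500.18
Payment period 3: opening $10,500.18; interest $52.50 → $10,552.68; payment $10,552.68; balance $0.00
Total paid: $31,500.78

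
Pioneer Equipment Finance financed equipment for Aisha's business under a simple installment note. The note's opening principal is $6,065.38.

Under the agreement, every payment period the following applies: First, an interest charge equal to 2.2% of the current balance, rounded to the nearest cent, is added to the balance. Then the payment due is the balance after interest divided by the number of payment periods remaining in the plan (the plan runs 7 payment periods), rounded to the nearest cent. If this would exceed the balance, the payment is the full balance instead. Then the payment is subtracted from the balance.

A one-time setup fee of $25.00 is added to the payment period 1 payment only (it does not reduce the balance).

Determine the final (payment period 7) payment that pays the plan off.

$1,009.05

Payment period 1: opening $6,065.38; interest $133.44 → $6,198.82; payment $885.55 (+ $25.00 fee); balance $5,313.27
Payment period 2: opening $5,313.27; interest $116.89 → $5,430.16; payment $905.03; balance $4,525.13
Payment period 3: opening $4,525.13; interest $99.55 → $4,624.68; payment $924.94; balance $3,699.74
Payment period 4: opening $3,699.74; interest $81.39 → $3,781.13; payment $945.28; balance $2,835.85
Payment period 5: opening $2,835.85; interest $62.39 → $2,898.24; payment $966.08; balance $1,932.16
Payment period 6: opening $1,932.16; interest $42.51 → $1,974.67; payment $987.34; balance $987.33
Payment period 7: opening $987.33; interest $21.72 → $1,009.05; payment $1,009.05; balance $0.00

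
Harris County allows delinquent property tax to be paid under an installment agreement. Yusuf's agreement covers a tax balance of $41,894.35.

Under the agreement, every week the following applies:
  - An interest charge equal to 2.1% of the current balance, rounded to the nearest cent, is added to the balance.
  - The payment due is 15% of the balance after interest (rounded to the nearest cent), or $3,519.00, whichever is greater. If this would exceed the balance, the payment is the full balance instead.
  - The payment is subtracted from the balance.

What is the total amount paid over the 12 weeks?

$46,896.62

Week 1: opening $41,894.35; interest $879.78 → $42,774.13; payment $6,416.12; balance $36,358.01
Week 2: opening $36,358.01; interest $763.52 → $37,121.53; payment $5,568.23; balance $31,553.30
Week 3: opening $31,553.30; interest $662.62 → $32,215.92; payment $4,832.39; balance $27,383.53
Week 4: opening $27,383.53; interest $575.05 → $27,958.58; payment $4,193.79; balance $23,764.79
Week 5: opening $23,764.79; interest $499.06 → $24,263.85; payment $3,639.58; balance $20,624.27
Week 6: opening $20,624.27; interest $433.11 → $21,057.38; payment $3,519.00; balance $17,538.38
Week 7: opening $17,538.38; interest $368.31 → $17,906.69; payment $3,519.00; balance $14,387.69
Week 8: opening $14,387.69; interest $302.14 → $14,689.83; payment $3,519.00; balance $11,170.83
Week 9: opening $11,170.83; interest $234.59 → $11,405.42; payment $3,519.00; balance $7,886.42
Week 10: opening $7,886.42; interest $165.61 → $8,052.03; payment $3,519.00; balance $4,533.03
Week 11: opening $4,533.03; interest $95.19 → $4,628.22; payment $3,519.00; balance $1,109.22
Week 12: opening $1,109.22; interest $23.29 → $1,132.51; payment $1,132.51; balance $0.00
Total paid: $46,896.62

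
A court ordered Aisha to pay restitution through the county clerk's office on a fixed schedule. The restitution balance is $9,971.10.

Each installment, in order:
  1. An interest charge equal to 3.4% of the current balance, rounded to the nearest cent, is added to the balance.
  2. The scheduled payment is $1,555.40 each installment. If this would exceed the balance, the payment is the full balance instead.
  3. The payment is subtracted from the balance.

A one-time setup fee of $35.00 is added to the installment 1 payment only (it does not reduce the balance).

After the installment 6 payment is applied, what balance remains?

Installment 1: $9,971.10 +$339.02 interest = $10,310.12; pay $1,555.40 (+ $35.00 fee) → $8,754.72
Installment 2: $8,754.72 +$297.66 interest = $9,052.38; pay $1,555.40 → $7,496.98
Installment 3: $7,496.98 +$254.90 interest = $7,751.88; pay $1,555.40 → $6,196.48
Installment 4: $6,196.48 +$210.68 interest = $6,407.16; pay $1,555.40 → $4,851.76
Installment 5: $4,851.76 +$164.96 interest = $5,016.72; pay $1,555.40 → $3,461.32
Installment 6: $3,461.32 +$117.68 interest = $3,579.00; pay $1,555.40 → $2,023.60

$2,023.60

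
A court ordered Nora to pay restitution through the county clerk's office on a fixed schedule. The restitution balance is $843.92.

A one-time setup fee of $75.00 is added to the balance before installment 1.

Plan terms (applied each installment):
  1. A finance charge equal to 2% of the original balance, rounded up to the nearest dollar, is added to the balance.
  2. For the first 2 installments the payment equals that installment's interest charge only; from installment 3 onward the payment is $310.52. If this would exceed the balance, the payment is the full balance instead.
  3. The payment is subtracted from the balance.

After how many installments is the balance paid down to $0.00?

6

Installment 1: $918.92 +$17.00 interest = $935.92; pay $17.00 → $918.92
Installment 2: $918.92 +$17.00 interest = $935.92; pay $17.00 → $918.92
Installment 3: $918.92 +$17.00 interest = $935.92; pay $310.52 → $625.40
Installment 4: $625.40 +$17.00 interest = $642.40; pay $310.52 → $331.88
Installment 5: $331.88 +$17.00 interest = $348.88; pay $310.52 → $38.36
Installment 6: $38.36 +$17.00 interest = $55.36; pay $55.36 → $0.00
Balance reaches $0.00 in installment 6.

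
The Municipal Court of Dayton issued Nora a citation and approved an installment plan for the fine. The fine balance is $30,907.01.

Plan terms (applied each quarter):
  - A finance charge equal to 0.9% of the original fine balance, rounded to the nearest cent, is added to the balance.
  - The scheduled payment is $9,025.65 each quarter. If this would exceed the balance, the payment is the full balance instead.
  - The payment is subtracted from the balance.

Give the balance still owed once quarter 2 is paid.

Quarter 1: $30,907.01 +$278.16 interest = $31,185.17; pay $9,025.65 → $22,159.52
Quarter 2: $22,159.52 +$278.16 interest = $22,437.68; pay $9,025.65 → $13,412.03

$13,412.03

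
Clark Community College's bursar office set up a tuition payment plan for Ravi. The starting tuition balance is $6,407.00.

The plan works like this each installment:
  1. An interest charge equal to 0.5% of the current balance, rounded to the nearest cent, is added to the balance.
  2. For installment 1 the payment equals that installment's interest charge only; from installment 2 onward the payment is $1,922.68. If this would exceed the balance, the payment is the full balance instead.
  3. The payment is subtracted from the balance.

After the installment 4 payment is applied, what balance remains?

$706.66

# | Opening | Interest | Payment | End bal
1 | $6,407.00 | $32.04 | $32.04 | $6,407.00
2 | $6,407.00 | $32.04 | $1,922.68 | $4,516.36
3 | $4,516.36 | $22.58 | $1,922.68 | $2,616.26
4 | $2,616.26 | $13.08 | $1,922.68 | $706.66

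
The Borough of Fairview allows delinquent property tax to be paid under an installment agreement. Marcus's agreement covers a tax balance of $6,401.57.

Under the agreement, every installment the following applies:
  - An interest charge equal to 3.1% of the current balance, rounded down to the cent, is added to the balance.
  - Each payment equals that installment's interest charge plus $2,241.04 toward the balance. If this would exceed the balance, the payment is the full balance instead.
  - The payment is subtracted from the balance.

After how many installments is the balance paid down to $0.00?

3

Installment 1: $6,401.57 +$198.44 interest = $6,600.01; pay $2,439.48 → $4,160.53
Installment 2: $4,160.53 +$128.97 interest = $4,289.50; pay $2,370.01 → $1,919.49
Installment 3: $1,919.49 +$59.50 interest = $1,978.99; pay $1,978.99 → $0.00
Balance reaches $0.00 in installment 3.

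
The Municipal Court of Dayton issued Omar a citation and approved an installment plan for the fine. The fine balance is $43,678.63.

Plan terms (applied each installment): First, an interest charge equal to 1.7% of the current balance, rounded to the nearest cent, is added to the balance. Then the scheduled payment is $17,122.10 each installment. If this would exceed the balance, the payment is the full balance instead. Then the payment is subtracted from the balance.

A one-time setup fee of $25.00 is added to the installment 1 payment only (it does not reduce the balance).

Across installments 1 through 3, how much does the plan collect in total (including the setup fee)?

$45,091.15

Installment 1: $43,678.63 +$742.54 interest = $44,421.17; pay $17,122.10 (+ $25.00 fee) → $27,299.07
Installment 2: $27,299.07 +$464.08 interest = $27,763.15; pay $17,122.10 → $10,641.05
Installment 3: $10,641.05 +$180.90 interest = $10,821.95; pay $10,821.95 → $0.00
Total paid: $45,091.15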